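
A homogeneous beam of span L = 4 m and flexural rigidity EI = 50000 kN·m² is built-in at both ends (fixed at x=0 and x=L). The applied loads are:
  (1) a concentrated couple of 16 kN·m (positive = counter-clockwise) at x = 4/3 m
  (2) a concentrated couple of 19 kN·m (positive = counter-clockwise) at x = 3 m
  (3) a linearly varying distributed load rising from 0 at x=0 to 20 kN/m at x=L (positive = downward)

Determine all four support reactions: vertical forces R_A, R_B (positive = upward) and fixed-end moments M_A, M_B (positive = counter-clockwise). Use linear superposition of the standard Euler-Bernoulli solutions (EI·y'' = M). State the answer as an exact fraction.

Load 1 — applied couple M₀=16 kN·m at a=4/3 m (b=L-a=8/3):
  R_A = 6M₀ab/L³ = 6·16·(4/3)·(8/3)/4³ = 16/3 kN
  M_A = M₀b(2a-b)/L² = 16·(8/3)·(2·(4/3)-(8/3))/4² = 0 kN·m
  R_B = -6M₀ab/L³ = -6·16·(4/3)·(8/3)/4³ = -16/3 kN
  M_B = M₀a(2b-a)/L² = 16·(4/3)·(2·(8/3)-(4/3))/4² = 16/3 kN·m
Load 2 — applied couple M₀=19 kN·m at a=3 m (b=L-a=1):
  R_A = 6M₀ab/L³ = 6·19·3·1/4³ = 171/32 kN
  M_A = M₀b(2a-b)/L² = 19·1·(2·3-1)/4² = 95/16 kN·m
  R_B = -6M₀ab/L³ = -6·19·3·1/4³ = -171/32 kN
  M_B = M₀a(2b-a)/L² = 19·3·(2·1-3)/4² = -57/16 kN·m
Load 3 — triangular load w₀=20 kN/m (0→w₀ over full span):
  R_A = 3w₀L/20 = 3·20·4/20 = 12 kN
  M_A = w₀L²/30 = 20·4²/30 = 32/3 kN·m
  R_B = 7w₀L/20 = 7·20·4/20 = 28 kN
  M_B = -w₀L²/20 = -20·4²/20 = -16 kN·m
Superposition: R_A = 2177/96 kN, M_A = 797/48 kN·m, R_B = 1663/96 kN, M_B = -683/48 kN·m

R_A = 2177/96 kN, M_A = 797/48 kN·m, R_B = 1663/96 kN, M_B = -683/48 kN·m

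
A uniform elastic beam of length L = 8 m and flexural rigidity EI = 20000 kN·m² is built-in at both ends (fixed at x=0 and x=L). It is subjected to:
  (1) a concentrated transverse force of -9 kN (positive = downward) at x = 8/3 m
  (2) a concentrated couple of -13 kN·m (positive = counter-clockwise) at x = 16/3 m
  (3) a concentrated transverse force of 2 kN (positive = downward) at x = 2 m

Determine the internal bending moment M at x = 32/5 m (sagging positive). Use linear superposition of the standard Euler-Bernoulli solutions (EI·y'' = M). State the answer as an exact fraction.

Load 1 — point force P=-9 kN at a=8/3 m (b=L-a=16/3):
  M_1 = Pa²(a+3b)(L-x)/L³ - Pa²b/L²  [x>a] = (-9)·(8/3)²·((8/3)+3·(16/3))·(8-(32/5))/8³ - (-9)·(8/3)²·(16/3)/8² = 8/5 kN·m
Load 2 — applied couple M₀=-13 kN·m at a=16/3 m (b=L-a=8/3):
  M_2 = R_Ax - M_A - M₀  [x>a] with R_A=-13/6, M_A=-13/3 = (-13/6)·(32/5) - (-13/3) - (-13) = 52/15 kN·m
Load 3 — point force P=2 kN at a=2 m (b=L-a=6):
  M_3 = Pa²(a+3b)(L-x)/L³ - Pa²b/L²  [x>a] = 2·2²·(2+3·6)·(8-(32/5))/8³ - 2·2²·6/8² = -1/4 kN·m
Superposition: M = Σ M_i = 289/60 kN·m ≈ 4.816667 kN·m

M(32/5) = 289/60 kN·m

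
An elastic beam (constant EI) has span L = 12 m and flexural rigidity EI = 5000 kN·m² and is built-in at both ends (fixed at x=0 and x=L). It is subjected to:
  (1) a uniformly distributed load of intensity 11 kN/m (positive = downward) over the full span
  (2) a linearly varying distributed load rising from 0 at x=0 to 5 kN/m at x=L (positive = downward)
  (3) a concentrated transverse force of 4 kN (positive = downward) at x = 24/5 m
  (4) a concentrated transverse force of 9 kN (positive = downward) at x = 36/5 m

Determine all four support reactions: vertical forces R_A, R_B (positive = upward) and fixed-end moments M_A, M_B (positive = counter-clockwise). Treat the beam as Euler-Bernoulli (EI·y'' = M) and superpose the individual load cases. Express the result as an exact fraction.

Load 1 — uniform load w=11 kN/m over full span:
  R_A = wL/2 = 11·12/2 = 66 kN
  M_A = wL²/12 = 11·12²/12 = 132 kN·m
  R_B = wL/2 = 11·12/2 = 66 kN
  M_B = -wL²/12 = -11·12²/12 = -132 kN·m
Load 2 — triangular load w₀=5 kN/m (0→w₀ over full span):
  R_A = 3w₀L/20 = 3·5·12/20 = 9 kN
  M_A = w₀L²/30 = 5·12²/30 = 24 kN·m
  R_B = 7w₀L/20 = 7·5·12/20 = 21 kN
  M_B = -w₀L²/20 = -5·12²/20 = -36 kN·m
Load 3 — point force P=4 kN at a=24/5 m (b=L-a=36/5):
  R_A = Pb²(3a+b)/L³ = 4·(36/5)²·(3·(24/5)+(36/5))/12³ = 324/125 kN
  M_A = Pab²/L² = 4·(24/5)·(36/5)²/12² = 864/125 kN·m
  R_B = Pa²(a+3b)/L³ = 4·(24/5)²·((24/5)+3·(36/5))/12³ = 176/125 kN
  M_B = -Pa²b/L² = -4·(24/5)²·(36/5)/12² = -576/125 kN·m
Load 4 — point force P=9 kN at a=36/5 m (b=L-a=24/5):
  R_A = Pb²(3a+b)/L³ = 9·(24/5)²·(3·(36/5)+(24/5))/12³ = 396/125 kN
  M_A = Pab²/L² = 9·(36/5)·(24/5)²/12² = 1296/125 kN·m
  R_B = Pa²(a+3b)/L³ = 9·(36/5)²·((36/5)+3·(24/5))/12³ = 729/125 kN
  M_B = -Pa²b/L² = -9·(36/5)²·(24/5)/12² = -1944/125 kN·m
Superposition: R_A = 2019/25 kN, M_A = 4332/25 kN·m, R_B = 2356/25 kN, M_B = -4704/25 kN·m

R_A = 2019/25 kN, M_A = 4332/25 kN·m, R_B = 2356/25 kN, M_B = -4704/25 kN·m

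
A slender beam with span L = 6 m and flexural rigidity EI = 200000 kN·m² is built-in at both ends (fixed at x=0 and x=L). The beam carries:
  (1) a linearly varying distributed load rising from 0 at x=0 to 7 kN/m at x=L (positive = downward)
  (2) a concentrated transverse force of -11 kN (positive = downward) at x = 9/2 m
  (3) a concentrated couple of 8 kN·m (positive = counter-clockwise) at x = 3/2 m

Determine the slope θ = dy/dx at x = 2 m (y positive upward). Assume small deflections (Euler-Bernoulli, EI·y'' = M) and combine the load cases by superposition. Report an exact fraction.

θ(2) = -41/36000000 rad

Load 1 — triangular load w₀=7 kN/m (0→w₀ over full span):
  θ_1 = -w₀(2x(L-x)(L-2x)(x+2L)+x²(L-x)²)/(120LEI) = -7·(2·2·(6-2)·(6-2·2)·(2+2·6)+2²·(6-2)²)/(120·6·200000) = -7/281250 rad
Load 2 — point force P=-11 kN at a=9/2 m (b=L-a=3/2):
  θ_2 = -Pb²x(2aL-(3a+b)x)/(2L³EI)  [x≤a] = -(-11)·(3/2)²·2·(2·(9/2)·6-(3·(9/2)+(3/2))·2)/(2·6³·200000) = 11/800000 rad
Load 3 — applied couple M₀=8 kN·m at a=3/2 m (b=L-a=9/2):
  θ_3 = (R_Ax²/2 - M_Ax - M₀(x-a))/EI  [x>a] with R_A=3/2, M_A=-3/2 = ((3/2)·2²/2 - (-3/2)·2 - 8·(2-(3/2)))/200000 = 1/100000 rad
Superposition: θ = Σ θ_i = -41/36000000 rad ≈ -0.000001 rad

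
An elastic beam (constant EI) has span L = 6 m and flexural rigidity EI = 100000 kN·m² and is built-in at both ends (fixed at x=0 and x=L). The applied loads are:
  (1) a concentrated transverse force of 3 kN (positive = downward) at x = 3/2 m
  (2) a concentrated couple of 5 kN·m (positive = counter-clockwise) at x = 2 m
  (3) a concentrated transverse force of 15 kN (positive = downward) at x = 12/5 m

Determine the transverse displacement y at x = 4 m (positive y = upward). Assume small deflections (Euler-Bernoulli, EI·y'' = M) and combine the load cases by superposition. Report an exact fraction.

y(4) = -102067/1080000000 m

Load 1 — point force P=3 kN at a=3/2 m (b=L-a=9/2):
  y_1 = -Pa²(L-x)²(3bL-(3b+a)(L-x))/(6L³EI)  [x>a] = -3·(3/2)²·(6-4)²·(3·(9/2)·6-(3·(9/2)+(3/2))·(6-4))/(6·6³·100000) = -17/1600000 m
Load 2 — applied couple M₀=5 kN·m at a=2 m (b=L-a=4):
  y_2 = (R_Ax³/6 - M_Ax²/2 - M₀(x-a)²/2)/EI  [x>a] with R_A=10/9, M_A=0 = ((10/9)·4³/6 - 0·4²/2 - 5·(4-2)²/2)/100000 = 1/54000 m
Load 3 — point force P=15 kN at a=12/5 m (b=L-a=18/5):
  y_3 = -Pa²(L-x)²(3bL-(3b+a)(L-x))/(6L³EI)  [x>a] = -15·(12/5)²·(6-4)²·(3·(18/5)·6-(3·(18/5)+(12/5))·(6-4))/(6·6³·100000) = -8/78125 m
Superposition: y = Σ y_i = -102067/1080000000 m ≈ -0.000095 m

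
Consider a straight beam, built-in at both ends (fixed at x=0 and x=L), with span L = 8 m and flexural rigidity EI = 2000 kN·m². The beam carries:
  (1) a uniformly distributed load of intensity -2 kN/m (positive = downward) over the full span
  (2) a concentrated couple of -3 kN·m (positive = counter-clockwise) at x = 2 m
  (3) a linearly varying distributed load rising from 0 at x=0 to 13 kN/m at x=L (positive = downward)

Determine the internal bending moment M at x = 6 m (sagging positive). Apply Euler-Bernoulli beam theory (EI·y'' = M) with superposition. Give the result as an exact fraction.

M(6) = 2851/480 kN·m

Load 1 — uniform load w=-2 kN/m over full span:
  M_1 = wLx/2 - wL²/12 - wx²/2 = (-2)·8·6/2 - (-2)·8²/12 - (-2)·6²/2 = -4/3 kN·m
Load 2 — applied couple M₀=-3 kN·m at a=2 m (b=L-a=6):
  M_2 = R_Ax - M_A - M₀  [x>a] with R_A=-27/64, M_A=9/16 = (-27/64)·6 - (9/16) - (-3) = -3/32 kN·m
Load 3 — triangular load w₀=13 kN/m (0→w₀ over full span):
  M_3 = 3w₀Lx/20 - w₀L²/30 - w₀x³/(6L) = 3·13·8·6/20 - 13·8²/30 - 13·6³/(6·8) = 221/30 kN·m
Superposition: M = Σ M_i = 2851/480 kN·m ≈ 5.939583 kN·m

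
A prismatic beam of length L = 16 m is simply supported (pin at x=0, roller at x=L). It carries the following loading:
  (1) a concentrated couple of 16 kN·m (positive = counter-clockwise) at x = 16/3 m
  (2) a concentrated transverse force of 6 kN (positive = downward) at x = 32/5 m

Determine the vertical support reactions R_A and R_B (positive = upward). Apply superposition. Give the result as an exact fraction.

R_A = 23/5 kN, R_B = 7/5 kN

Load 1 — applied couple M₀=16 kN·m at a=16/3 m (b=L-a=32/3):
  R_A = M₀/L = 16/16 = 1 kN
  R_B = -M₀/L = -16/16 = -1 kN
Load 2 — point force P=6 kN at a=32/5 m (b=L-a=48/5):
  R_A = Pb/L = 6·(48/5)/16 = 18/5 kN
  R_B = Pa/L = 6·(32/5)/16 = 12/5 kN
Superposition: R_A = 23/5 kN, R_B = 7/5 kN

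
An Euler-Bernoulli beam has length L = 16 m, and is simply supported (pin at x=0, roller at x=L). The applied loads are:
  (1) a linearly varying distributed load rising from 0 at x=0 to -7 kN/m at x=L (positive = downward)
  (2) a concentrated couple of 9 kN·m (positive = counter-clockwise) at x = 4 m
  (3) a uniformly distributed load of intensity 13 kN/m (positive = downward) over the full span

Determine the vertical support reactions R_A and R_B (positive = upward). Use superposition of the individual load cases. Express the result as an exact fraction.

R_A = 4123/48 kN, R_B = 3173/48 kN

Load 1 — triangular load w₀=-7 kN/m (0→w₀ over full span):
  R_A = w₀L/6 = (-7)·16/6 = -56/3 kN
  R_B = w₀L/3 = (-7)·16/3 = -112/3 kN
Load 2 — applied couple M₀=9 kN·m at a=4 m (b=L-a=12):
  R_A = M₀/L = 9/16 kN
  R_B = -M₀/L = -9/16 kN
Load 3 — uniform load w=13 kN/m over full span:
  R_A = wL/2 = 13·16/2 = 104 kN
  R_B = wL/2 = 13·16/2 = 104 kN
Superposition: R_A = 4123/48 kN, R_B = 3173/48 kN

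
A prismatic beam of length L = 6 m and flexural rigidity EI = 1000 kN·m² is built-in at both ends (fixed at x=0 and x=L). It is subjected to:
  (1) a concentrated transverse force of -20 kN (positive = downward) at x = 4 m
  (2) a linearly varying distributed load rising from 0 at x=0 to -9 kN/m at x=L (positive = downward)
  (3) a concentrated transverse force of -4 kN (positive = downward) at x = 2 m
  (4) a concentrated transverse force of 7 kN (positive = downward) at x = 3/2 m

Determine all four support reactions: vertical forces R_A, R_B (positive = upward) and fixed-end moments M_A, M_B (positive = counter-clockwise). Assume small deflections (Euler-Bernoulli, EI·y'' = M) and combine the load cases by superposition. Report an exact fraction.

R_A = -44677/4320 kN, M_A = -24967/1440 kN·m, R_B = -145403/4320 kN, M_B = 48653/1440 kN·m

Load 1 — point force P=-20 kN at a=4 m (b=L-a=2):
  R_A = Pb²(3a+b)/L³ = (-20)·2²·(3·4+2)/6³ = -140/27 kN
  M_A = Pab²/L² = (-20)·4·2²/6² = -80/9 kN·m
  R_B = Pa²(a+3b)/L³ = (-20)·4²·(4+3·2)/6³ = -400/27 kN
  M_B = -Pa²b/L² = -(-20)·4²·2/6² = 160/9 kN·m
Load 2 — triangular load w₀=-9 kN/m (0→w₀ over full span):
  R_A = 3w₀L/20 = 3·(-9)·6/20 = -81/10 kN
  M_A = w₀L²/30 = (-9)·6²/30 = -54/5 kN·m
  R_B = 7w₀L/20 = 7·(-9)·6/20 = -189/10 kN
  M_B = -w₀L²/20 = -(-9)·6²/20 = 81/5 kN·m
Load 3 — point force P=-4 kN at a=2 m (b=L-a=4):
  R_A = Pb²(3a+b)/L³ = (-4)·4²·(3·2+4)/6³ = -80/27 kN
  M_A = Pab²/L² = (-4)·2·4²/6² = -32/9 kN·m
  R_B = Pa²(a+3b)/L³ = (-4)·2²·(2+3·4)/6³ = -28/27 kN
  M_B = -Pa²b/L² = -(-4)·2²·4/6² = 16/9 kN·m
Load 4 — point force P=7 kN at a=3/2 m (b=L-a=9/2):
  R_A = Pb²(3a+b)/L³ = 7·(9/2)²·(3·(3/2)+(9/2))/6³ = 189/32 kN
  M_A = Pab²/L² = 7·(3/2)·(9/2)²/6² = 189/32 kN·m
  R_B = Pa²(a+3b)/L³ = 7·(3/2)²·((3/2)+3·(9/2))/6³ = 35/32 kN
  M_B = -Pa²b/L² = -7·(3/2)²·(9/2)/6² = -63/32 kN·m
Superposition: R_A = -44677/4320 kN, M_A = -24967/1440 kN·m, R_B = -145403/4320 kN, M_B = 48653/1440 kN·m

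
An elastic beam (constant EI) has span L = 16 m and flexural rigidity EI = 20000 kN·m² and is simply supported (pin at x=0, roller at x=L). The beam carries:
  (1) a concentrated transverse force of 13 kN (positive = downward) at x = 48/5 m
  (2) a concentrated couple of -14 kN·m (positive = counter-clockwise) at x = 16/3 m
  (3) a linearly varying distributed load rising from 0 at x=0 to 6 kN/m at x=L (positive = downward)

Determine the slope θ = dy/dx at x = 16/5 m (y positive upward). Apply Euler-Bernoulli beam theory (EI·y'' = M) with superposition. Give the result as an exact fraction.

θ(16/5) = -100943/3515625 rad

Load 1 — point force P=13 kN at a=48/5 m (b=L-a=32/5):
  θ_1 = -Pb(L²-b²-3x²)/(6LEI)  [x≤a] = -13·(32/5)·(16²-(32/5)²-3·(16/5)²)/(6·16·20000) = -624/78125 rad
Load 2 — applied couple M₀=-14 kN·m at a=16/3 m (b=L-a=32/3):
  θ_2 = (M₀x²/(2L)+C₁)/EI  [x≤a] with C₁=M₀(3b²-L²)/(6L)=-112/9 = ((-14)·(16/5)²/(2·16)+(-112/9))/20000 = -119/140625 rad
Load 3 — triangular load w₀=6 kN/m (0→w₀ over full span):
  θ_3 = -w₀(7L⁴-30L²x²+15x⁴)/(360LEI) = -6·(7·16⁴-30·16²·(16/5)²+15·(16/5)⁴)/(360·16·20000) = -23296/1171875 rad
Superposition: θ = Σ θ_i = -100943/3515625 rad ≈ -0.028713 rad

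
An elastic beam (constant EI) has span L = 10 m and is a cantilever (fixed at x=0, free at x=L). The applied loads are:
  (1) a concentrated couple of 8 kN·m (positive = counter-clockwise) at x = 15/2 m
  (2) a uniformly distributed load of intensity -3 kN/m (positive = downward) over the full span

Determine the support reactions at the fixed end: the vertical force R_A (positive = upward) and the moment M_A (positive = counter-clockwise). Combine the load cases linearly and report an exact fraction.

R_A = -30 kN, M_A = -158 kN·m

Load 1 — applied couple M₀=8 kN·m at a=15/2 m (b=L-a=5/2):
  R_A = 0 kN
  M_A = -M₀ = -8 kN·m
Load 2 — uniform load w=-3 kN/m over full span:
  R_A = wL = (-3)·10 = -30 kN
  M_A = wL²/2 = (-3)·10²/2 = -150 kN·m
Superposition: R_A = -30 kN, M_A = -158 kN·m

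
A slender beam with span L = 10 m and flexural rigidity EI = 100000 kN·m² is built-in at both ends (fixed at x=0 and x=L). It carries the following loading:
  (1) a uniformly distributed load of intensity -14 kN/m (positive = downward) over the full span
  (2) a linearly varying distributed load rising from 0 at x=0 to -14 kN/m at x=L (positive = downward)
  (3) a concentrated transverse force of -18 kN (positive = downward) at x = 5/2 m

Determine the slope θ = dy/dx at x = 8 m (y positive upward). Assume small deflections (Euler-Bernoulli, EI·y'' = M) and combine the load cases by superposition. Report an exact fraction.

θ(8) = -10979/6000000 rad

Load 1 — uniform load w=-14 kN/m over full span:
  θ_1 = -wx(L-x)(L-2x)/(12EI) = -(-14)·8·(10-8)·(10-2·8)/(12·100000) = -7/6250 rad
Load 2 — triangular load w₀=-14 kN/m (0→w₀ over full span):
  θ_2 = -w₀(2x(L-x)(L-2x)(x+2L)+x²(L-x)²)/(120LEI) = -(-14)·(2·8·(10-8)·(10-2·8)·(8+2·10)+8²·(10-8)²)/(120·10·100000) = -28/46875 rad
Load 3 — point force P=-18 kN at a=5/2 m (b=L-a=15/2):
  θ_3 = Pa²(L-x)(2bL-(3b+a)(L-x))/(2L³EI)  [x>a] = (-18)·(5/2)²·(10-8)·(2·(15/2)·10-(3·(15/2)+(5/2))·(10-8))/(2·10³·100000) = -9/80000 rad
Superposition: θ = Σ θ_i = -10979/6000000 rad ≈ -0.001830 rad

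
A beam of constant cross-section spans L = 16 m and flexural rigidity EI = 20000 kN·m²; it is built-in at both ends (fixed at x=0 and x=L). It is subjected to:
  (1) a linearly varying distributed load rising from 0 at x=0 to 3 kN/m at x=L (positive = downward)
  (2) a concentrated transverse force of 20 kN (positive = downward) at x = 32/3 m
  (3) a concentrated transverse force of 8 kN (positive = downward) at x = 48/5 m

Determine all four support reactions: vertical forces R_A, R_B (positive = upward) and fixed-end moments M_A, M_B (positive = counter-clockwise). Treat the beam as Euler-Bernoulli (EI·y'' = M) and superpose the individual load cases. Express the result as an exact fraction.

R_A = 51304/3375 kN, M_A = 207872/3375 kN·m, R_B = 124196/3375 kN, M_B = -351808/3375 kN·m

Load 1 — triangular load w₀=3 kN/m (0→w₀ over full span):
  R_A = 3w₀L/20 = 3·3·16/20 = 36/5 kN
  M_A = w₀L²/30 = 3·16²/30 = 128/5 kN·m
  R_B = 7w₀L/20 = 7·3·16/20 = 84/5 kN
  M_B = -w₀L²/20 = -3·16²/20 = -192/5 kN·m
Load 2 — point force P=20 kN at a=32/3 m (b=L-a=16/3):
  R_A = Pb²(3a+b)/L³ = 20·(16/3)²·(3·(32/3)+(16/3))/16³ = 140/27 kN
  M_A = Pab²/L² = 20·(32/3)·(16/3)²/16² = 640/27 kN·m
  R_B = Pa²(a+3b)/L³ = 20·(32/3)²·((32/3)+3·(16/3))/16³ = 400/27 kN
  M_B = -Pa²b/L² = -20·(32/3)²·(16/3)/16² = -1280/27 kN·m
Load 3 — point force P=8 kN at a=48/5 m (b=L-a=32/5):
  R_A = Pb²(3a+b)/L³ = 8·(32/5)²·(3·(48/5)+(32/5))/16³ = 352/125 kN
  M_A = Pab²/L² = 8·(48/5)·(32/5)²/16² = 1536/125 kN·m
  R_B = Pa²(a+3b)/L³ = 8·(48/5)²·((48/5)+3·(32/5))/16³ = 648/125 kN
  M_B = -Pa²b/L² = -8·(48/5)²·(32/5)/16² = -2304/125 kN·m
Superposition: R_A = 51304/3375 kN, M_A = 207872/3375 kN·m, R_B = 124196/3375 kN, M_B = -351808/3375 kN·m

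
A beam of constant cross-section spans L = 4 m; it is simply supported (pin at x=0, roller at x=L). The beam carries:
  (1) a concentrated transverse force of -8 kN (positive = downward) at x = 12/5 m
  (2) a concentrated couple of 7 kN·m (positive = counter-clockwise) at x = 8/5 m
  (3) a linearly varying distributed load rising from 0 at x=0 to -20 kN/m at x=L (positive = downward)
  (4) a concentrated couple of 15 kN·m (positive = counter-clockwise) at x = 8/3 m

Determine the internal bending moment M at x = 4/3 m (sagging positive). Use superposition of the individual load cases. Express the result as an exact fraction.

Load 1 — point force P=-8 kN at a=12/5 m (b=L-a=8/5):
  M_1 = Pbx/L  [x≤a] = (-8)·(8/5)·(4/3)/4 = -64/15 kN·m
Load 2 — applied couple M₀=7 kN·m at a=8/5 m (b=L-a=12/5):
  M_2 = M₀x/L  [x≤a] = 7·(4/3)/4 = 7/3 kN·m
Load 3 — triangular load w₀=-20 kN/m (0→w₀ over full span):
  M_3 = w₀Lx/6 - w₀x³/(6L) = (-20)·4·(4/3)/6 - (-20)·(4/3)³/(6·4) = -1280/81 kN·m
Load 4 — applied couple M₀=15 kN·m at a=8/3 m (b=L-a=4/3):
  M_4 = M₀x/L  [x≤a] = 15·(4/3)/4 = 5 kN·m
Superposition: M = Σ M_i = -5158/405 kN·m ≈ -12.735802 kN·m

M(4/3) = -5158/405 kN·m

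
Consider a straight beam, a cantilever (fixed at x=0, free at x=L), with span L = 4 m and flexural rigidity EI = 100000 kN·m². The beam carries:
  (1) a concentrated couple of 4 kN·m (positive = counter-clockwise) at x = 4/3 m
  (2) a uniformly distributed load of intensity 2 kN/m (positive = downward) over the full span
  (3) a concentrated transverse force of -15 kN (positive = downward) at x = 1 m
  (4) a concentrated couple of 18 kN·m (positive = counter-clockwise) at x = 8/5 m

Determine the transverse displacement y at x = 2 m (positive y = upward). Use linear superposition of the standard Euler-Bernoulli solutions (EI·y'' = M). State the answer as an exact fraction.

y(2) = 14177/45000000 m

Load 1 — applied couple M₀=4 kN·m at a=4/3 m (b=L-a=8/3):
  y_1 = M₀a(2x-a)/(2EI)  [x>a] = 4·(4/3)·(2·2-(4/3))/(2·100000) = 2/28125 m
Load 2 — uniform load w=2 kN/m over full span:
  y_2 = -wx²(x²-4Lx+6L²)/(24EI) = -2·2²·(2²-4·4·2+6·4²)/(24·100000) = -17/75000 m
Load 3 — point force P=-15 kN at a=1 m (b=L-a=3):
  y_3 = -Pa²(3x-a)/(6EI)  [x>a] = -(-15)·1²·(3·2-1)/(6·100000) = 1/8000 m
Load 4 — applied couple M₀=18 kN·m at a=8/5 m (b=L-a=12/5):
  y_4 = M₀a(2x-a)/(2EI)  [x>a] = 18·(8/5)·(2·2-(8/5))/(2·100000) = 27/78125 m
Superposition: y = Σ y_i = 14177/45000000 m ≈ 0.000315 m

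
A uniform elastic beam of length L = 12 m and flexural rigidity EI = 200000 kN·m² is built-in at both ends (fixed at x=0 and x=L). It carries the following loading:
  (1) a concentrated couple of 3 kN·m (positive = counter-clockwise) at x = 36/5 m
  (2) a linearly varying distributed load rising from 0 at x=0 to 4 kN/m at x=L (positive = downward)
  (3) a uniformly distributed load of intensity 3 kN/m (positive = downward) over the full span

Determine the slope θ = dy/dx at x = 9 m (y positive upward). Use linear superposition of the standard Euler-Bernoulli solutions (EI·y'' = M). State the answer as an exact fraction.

θ(9) = 13743/40000000 rad

Load 1 — applied couple M₀=3 kN·m at a=36/5 m (b=L-a=24/5):
  θ_1 = (R_Ax²/2 - M_Ax - M₀(x-a))/EI  [x>a] with R_A=9/25, M_A=24/25 = ((9/25)·9²/2 - (24/25)·9 - 3·(9-(36/5)))/200000 = 27/10000000 rad
Load 2 — triangular load w₀=4 kN/m (0→w₀ over full span):
  θ_2 = -w₀(2x(L-x)(L-2x)(x+2L)+x²(L-x)²)/(120LEI) = -4·(2·9·(12-9)·(12-2·9)·(9+2·12)+9²·(12-9)²)/(120·12·200000) = 1107/8000000 rad
Load 3 — uniform load w=3 kN/m over full span:
  θ_3 = -wx(L-x)(L-2x)/(12EI) = -3·9·(12-9)·(12-2·9)/(12·200000) = 81/400000 rad
Superposition: θ = Σ θ_i = 13743/40000000 rad ≈ 0.000344 rad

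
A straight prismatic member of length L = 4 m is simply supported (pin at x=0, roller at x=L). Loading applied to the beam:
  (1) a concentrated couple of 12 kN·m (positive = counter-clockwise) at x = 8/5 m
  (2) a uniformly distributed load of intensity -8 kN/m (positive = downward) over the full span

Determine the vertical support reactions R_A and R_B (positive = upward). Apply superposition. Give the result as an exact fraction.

Load 1 — applied couple M₀=12 kN·m at a=8/5 m (b=L-a=12/5):
  R_A = M₀/L = 12/4 = 3 kN
  R_B = -M₀/L = -12/4 = -3 kN
Load 2 — uniform load w=-8 kN/m over full span:
  R_A = wL/2 = (-8)·4/2 = -16 kN
  R_B = wL/2 = (-8)·4/2 = -16 kN
Superposition: R_A = -13 kN, R_B = -19 kN

R_A = -13 kN, R_B = -19 kN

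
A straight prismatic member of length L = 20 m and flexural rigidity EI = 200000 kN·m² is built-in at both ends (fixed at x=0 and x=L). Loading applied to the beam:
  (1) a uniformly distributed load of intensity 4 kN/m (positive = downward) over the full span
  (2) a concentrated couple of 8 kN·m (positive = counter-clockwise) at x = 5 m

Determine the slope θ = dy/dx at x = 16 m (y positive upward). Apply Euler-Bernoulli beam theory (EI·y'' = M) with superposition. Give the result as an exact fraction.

θ(16) = 39/31250 rad

Load 1 — uniform load w=4 kN/m over full span:
  θ_1 = -wx(L-x)(L-2x)/(12EI) = -4·16·(20-16)·(20-2·16)/(12·200000) = 4/3125 rad
Load 2 — applied couple M₀=8 kN·m at a=5 m (b=L-a=15):
  θ_2 = (R_Ax²/2 - M_Ax - M₀(x-a))/EI  [x>a] with R_A=9/20, M_A=-3/2 = ((9/20)·16²/2 - (-3/2)·16 - 8·(16-5))/200000 = -1/31250 rad
Superposition: θ = Σ θ_i = 39/31250 rad ≈ 0.001248 rad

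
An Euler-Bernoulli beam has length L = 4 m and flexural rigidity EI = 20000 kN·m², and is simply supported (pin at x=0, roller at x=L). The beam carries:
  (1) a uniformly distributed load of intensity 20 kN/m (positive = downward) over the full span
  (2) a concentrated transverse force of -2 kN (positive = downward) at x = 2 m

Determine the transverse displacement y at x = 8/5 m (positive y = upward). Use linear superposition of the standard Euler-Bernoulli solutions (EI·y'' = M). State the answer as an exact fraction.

y(8/5) = -1429/468750 m

Load 1 — uniform load w=20 kN/m over full span:
  y_1 = -wx(L³-2Lx²+x³)/(24EI) = -20·(8/5)·(4³-2·4·(8/5)²+(8/5)³)/(24·20000) = -248/78125 m
Load 2 — point force P=-2 kN at a=2 m (b=L-a=2):
  y_2 = -Pbx(L²-b²-x²)/(6LEI)  [x≤a] = -(-2)·2·(8/5)·(4²-2²-(8/5)²)/(6·4·20000) = 59/468750 m
Superposition: y = Σ y_i = -1429/468750 m ≈ -0.003049 m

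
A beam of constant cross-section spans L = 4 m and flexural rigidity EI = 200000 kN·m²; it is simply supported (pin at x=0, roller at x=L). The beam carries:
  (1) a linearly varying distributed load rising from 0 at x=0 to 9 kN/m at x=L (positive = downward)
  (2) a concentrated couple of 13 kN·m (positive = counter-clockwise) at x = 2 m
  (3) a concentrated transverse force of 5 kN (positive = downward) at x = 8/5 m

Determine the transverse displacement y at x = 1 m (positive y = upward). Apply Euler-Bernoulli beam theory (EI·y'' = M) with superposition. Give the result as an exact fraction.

Load 1 — triangular load w₀=9 kN/m (0→w₀ over full span):
  y_1 = -w₀x(7L⁴-10L²x²+3x⁴)/(360LEI) = -9·1·(7·4⁴-10·4²·1²+3·1⁴)/(360·4·200000) = -327/6400000 m
Load 2 — applied couple M₀=13 kN·m at a=2 m (b=L-a=2):
  y_2 = (M₀x³/(6L)+C₁x)/EI  [x≤a] with C₁=M₀(3b²-L²)/(6L)=-13/6 = (13·1³/(6·4)+(-13/6)·1)/200000 = -13/1600000 m
Load 3 — point force P=5 kN at a=8/5 m (b=L-a=12/5):
  y_3 = -Pbx(L²-b²-x²)/(6LEI)  [x≤a] = -5·(12/5)·1·(4²-(12/5)²-1²)/(6·4·200000) = -231/10000000 m
Superposition: y = Σ y_i = -13171/160000000 m ≈ -0.000082 m

y(1) = -13171/160000000 m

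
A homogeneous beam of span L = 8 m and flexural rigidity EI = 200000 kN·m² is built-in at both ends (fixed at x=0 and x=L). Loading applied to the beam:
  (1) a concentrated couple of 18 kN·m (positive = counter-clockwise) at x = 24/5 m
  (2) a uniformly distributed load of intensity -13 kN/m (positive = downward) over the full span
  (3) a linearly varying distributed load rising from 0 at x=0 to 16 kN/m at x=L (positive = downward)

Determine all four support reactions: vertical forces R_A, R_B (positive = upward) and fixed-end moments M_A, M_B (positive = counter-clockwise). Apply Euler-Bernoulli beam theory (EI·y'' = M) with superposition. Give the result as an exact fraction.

Load 1 — applied couple M₀=18 kN·m at a=24/5 m (b=L-a=16/5):
  R_A = 6M₀ab/L³ = 6·18·(24/5)·(16/5)/8³ = 81/25 kN
  M_A = M₀b(2a-b)/L² = 18·(16/5)·(2·(24/5)-(16/5))/8² = 144/25 kN·m
  R_B = -6M₀ab/L³ = -6·18·(24/5)·(16/5)/8³ = -81/25 kN
  M_B = M₀a(2b-a)/L² = 18·(24/5)·(2·(16/5)-(24/5))/8² = 54/25 kN·m
Load 2 — uniform load w=-13 kN/m over full span:
  R_A = wL/2 = (-13)·8/2 = -52 kN
  M_A = wL²/12 = (-13)·8²/12 = -208/3 kN·m
  R_B = wL/2 = (-13)·8/2 = -52 kN
  M_B = -wL²/12 = -(-13)·8²/12 = 208/3 kN·m
Load 3 — triangular load w₀=16 kN/m (0→w₀ over full span):
  R_A = 3w₀L/20 = 3·16·8/20 = 96/5 kN
  M_A = w₀L²/30 = 16·8²/30 = 512/15 kN·m
  R_B = 7w₀L/20 = 7·16·8/20 = 224/5 kN
  M_B = -w₀L²/20 = -16·8²/20 = -256/5 kN·m
Superposition: R_A = -739/25 kN, M_A = -736/25 kN·m, R_B = -261/25 kN, M_B = 1522/75 kN·m

R_A = -739/25 kN, M_A = -736/25 kN·m, R_B = -261/25 kN, M_B = 1522/75 kN·m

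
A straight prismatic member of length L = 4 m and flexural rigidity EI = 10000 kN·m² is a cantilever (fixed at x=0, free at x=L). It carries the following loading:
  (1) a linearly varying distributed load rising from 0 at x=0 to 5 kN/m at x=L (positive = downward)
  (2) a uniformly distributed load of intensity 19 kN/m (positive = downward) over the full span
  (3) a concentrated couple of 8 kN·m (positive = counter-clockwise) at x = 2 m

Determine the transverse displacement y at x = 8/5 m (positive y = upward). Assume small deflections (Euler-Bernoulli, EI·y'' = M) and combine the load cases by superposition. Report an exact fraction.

y(8/5) = -96704/5859375 m

Load 1 — triangular load w₀=5 kN/m (0→w₀ over full span):
  y_1 = (w₀Lx³/12-w₀L²x²/6-w₀x⁵/(120L))/EI = (5·4·(8/5)³/12-5·4²·(8/5)²/6-5·(8/5)⁵/(120·4))/10000 = -16064/5859375 m
Load 2 — uniform load w=19 kN/m over full span:
  y_2 = -wx²(x²-4Lx+6L²)/(24EI) = -19·(8/5)²·((8/5)²-4·4·(8/5)+6·4²)/(24·10000) = -5776/390625 m
Load 3 — applied couple M₀=8 kN·m at a=2 m (b=L-a=2):
  y_3 = M₀x²/(2EI)  [x≤a] = 8·(8/5)²/(2·10000) = 16/15625 m
Superposition: y = Σ y_i = -96704/5859375 m ≈ -0.016504 m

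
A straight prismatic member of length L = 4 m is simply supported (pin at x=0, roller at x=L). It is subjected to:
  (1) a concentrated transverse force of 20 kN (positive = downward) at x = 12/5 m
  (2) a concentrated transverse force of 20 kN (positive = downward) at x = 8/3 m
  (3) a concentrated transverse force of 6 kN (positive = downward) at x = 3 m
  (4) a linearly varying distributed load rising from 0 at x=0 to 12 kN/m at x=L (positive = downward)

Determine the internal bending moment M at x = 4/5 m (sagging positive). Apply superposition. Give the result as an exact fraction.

M(4/5) = 7154/375 kN·m

Load 1 — point force P=20 kN at a=12/5 m (b=L-a=8/5):
  M_1 = Pbx/L  [x≤a] = 20·(8/5)·(4/5)/4 = 32/5 kN·m
Load 2 — point force P=20 kN at a=8/3 m (b=L-a=4/3):
  M_2 = Pbx/L  [x≤a] = 20·(4/3)·(4/5)/4 = 16/3 kN·m
Load 3 — point force P=6 kN at a=3 m (b=L-a=1):
  M_3 = Pbx/L  [x≤a] = 6·1·(4/5)/4 = 6/5 kN·m
Load 4 — triangular load w₀=12 kN/m (0→w₀ over full span):
  M_4 = w₀Lx/6 - w₀x³/(6L) = 12·4·(4/5)/6 - 12·(4/5)³/(6·4) = 768/125 kN·m
Superposition: M = Σ M_i = 7154/375 kN·m ≈ 19.077333 kN·m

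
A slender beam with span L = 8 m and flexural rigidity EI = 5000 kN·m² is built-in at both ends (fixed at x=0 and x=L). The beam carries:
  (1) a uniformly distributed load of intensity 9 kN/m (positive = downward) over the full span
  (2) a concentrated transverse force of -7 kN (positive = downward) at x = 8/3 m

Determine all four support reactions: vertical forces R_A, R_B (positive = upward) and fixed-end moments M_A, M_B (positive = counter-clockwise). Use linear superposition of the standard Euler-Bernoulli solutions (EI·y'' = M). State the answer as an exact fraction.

Load 1 — uniform load w=9 kN/m over full span:
  R_A = wL/2 = 9·8/2 = 36 kN
  M_A = wL²/12 = 9·8²/12 = 48 kN·m
  R_B = wL/2 = 9·8/2 = 36 kN
  M_B = -wL²/12 = -9·8²/12 = -48 kN·m
Load 2 — point force P=-7 kN at a=8/3 m (b=L-a=16/3):
  R_A = Pb²(3a+b)/L³ = (-7)·(16/3)²·(3·(8/3)+(16/3))/8³ = -140/27 kN
  M_A = Pab²/L² = (-7)·(8/3)·(16/3)²/8² = -224/27 kN·m
  R_B = Pa²(a+3b)/L³ = (-7)·(8/3)²·((8/3)+3·(16/3))/8³ = -49/27 kN
  M_B = -Pa²b/L² = -(-7)·(8/3)²·(16/3)/8² = 112/27 kN·m
Superposition: R_A = 832/27 kN, M_A = 1072/27 kN·m, R_B = 923/27 kN, M_B = -1184/27 kN·m

R_A = 832/27 kN, M_A = 1072/27 kN·m, R_B = 923/27 kN, M_B = -1184/27 kN·m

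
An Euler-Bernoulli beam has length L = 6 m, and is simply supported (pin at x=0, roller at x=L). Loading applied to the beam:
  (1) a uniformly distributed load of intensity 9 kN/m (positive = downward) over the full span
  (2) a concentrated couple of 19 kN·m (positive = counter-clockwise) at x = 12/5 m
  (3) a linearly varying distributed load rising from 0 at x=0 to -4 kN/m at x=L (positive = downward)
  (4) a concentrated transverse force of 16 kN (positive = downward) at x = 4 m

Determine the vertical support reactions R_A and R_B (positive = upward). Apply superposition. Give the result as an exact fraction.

R_A = 63/2 kN, R_B = 53/2 kN

Load 1 — uniform load w=9 kN/m over full span:
  R_A = wL/2 = 9·6/2 = 27 kN
  R_B = wL/2 = 9·6/2 = 27 kN
Load 2 — applied couple M₀=19 kN·m at a=12/5 m (b=L-a=18/5):
  R_A = M₀/L = 19/6 kN
  R_B = -M₀/L = -19/6 kN
Load 3 — triangular load w₀=-4 kN/m (0→w₀ over full span):
  R_A = w₀L/6 = (-4)·6/6 = -4 kN
  R_B = w₀L/3 = (-4)·6/3 = -8 kN
Load 4 — point force P=16 kN at a=4 m (b=L-a=2):
  R_A = Pb/L = 16·2/6 = 16/3 kN
  R_B = Pa/L = 16·4/6 = 32/3 kN
Superposition: R_A = 63/2 kN, R_B = 53/2 kN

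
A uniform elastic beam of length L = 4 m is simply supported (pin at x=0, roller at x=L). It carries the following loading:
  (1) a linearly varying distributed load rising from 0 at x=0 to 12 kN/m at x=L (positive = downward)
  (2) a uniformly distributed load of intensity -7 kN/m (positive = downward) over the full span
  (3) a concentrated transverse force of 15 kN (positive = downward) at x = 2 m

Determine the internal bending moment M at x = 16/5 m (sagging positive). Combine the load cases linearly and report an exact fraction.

Load 1 — triangular load w₀=12 kN/m (0→w₀ over full span):
  M_1 = w₀Lx/6 - w₀x³/(6L) = 12·4·(16/5)/6 - 12·(16/5)³/(6·4) = 1152/125 kN·m
Load 2 — uniform load w=-7 kN/m over full span:
  M_2 = wx(L-x)/2 = (-7)·(16/5)·(4-(16/5))/2 = -224/25 kN·m
Load 3 — point force P=15 kN at a=2 m (b=L-a=2):
  M_3 = Pa(L-x)/L  [x>a] = 15·2·(4-(16/5))/4 = 6 kN·m
Superposition: M = Σ M_i = 782/125 kN·m ≈ 6.256000 kN·m

M(16/5) = 782/125 kN·m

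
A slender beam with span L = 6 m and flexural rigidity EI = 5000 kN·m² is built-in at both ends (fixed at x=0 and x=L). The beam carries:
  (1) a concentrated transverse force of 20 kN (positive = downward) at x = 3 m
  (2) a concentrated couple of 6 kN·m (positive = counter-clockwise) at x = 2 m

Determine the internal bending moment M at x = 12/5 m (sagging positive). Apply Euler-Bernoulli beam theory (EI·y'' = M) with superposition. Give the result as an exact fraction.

M(12/5) = 31/5 kN·m

Load 1 — point force P=20 kN at a=3 m (b=L-a=3):
  M_1 = Pb²(3a+b)x/L³ - Pab²/L²  [x≤a] = 20·3²·(3·3+3)·(12/5)/6³ - 20·3·3²/6² = 9 kN·m
Load 2 — applied couple M₀=6 kN·m at a=2 m (b=L-a=4):
  M_2 = R_Ax - M_A - M₀  [x>a] with R_A=4/3, M_A=0 = (4/3)·(12/5) - 0 - 6 = -14/5 kN·m
Superposition: M = Σ M_i = 31/5 kN·m ≈ 6.200000 kN·m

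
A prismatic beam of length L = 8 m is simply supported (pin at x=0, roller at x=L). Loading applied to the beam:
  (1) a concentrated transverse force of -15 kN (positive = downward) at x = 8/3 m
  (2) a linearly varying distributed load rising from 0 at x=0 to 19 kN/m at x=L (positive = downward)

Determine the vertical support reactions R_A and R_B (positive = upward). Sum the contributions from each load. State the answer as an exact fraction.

R_A = 46/3 kN, R_B = 137/3 kN

Load 1 — point force P=-15 kN at a=8/3 m (b=L-a=16/3):
  R_A = Pb/L = (-15)·(16/3)/8 = -10 kN
  R_B = Pa/L = (-15)·(8/3)/8 = -5 kN
Load 2 — triangular load w₀=19 kN/m (0→w₀ over full span):
  R_A = w₀L/6 = 19·8/6 = 76/3 kN
  R_B = w₀L/3 = 19·8/3 = 152/3 kN
Superposition: R_A = 46/3 kN, R_B = 137/3 kN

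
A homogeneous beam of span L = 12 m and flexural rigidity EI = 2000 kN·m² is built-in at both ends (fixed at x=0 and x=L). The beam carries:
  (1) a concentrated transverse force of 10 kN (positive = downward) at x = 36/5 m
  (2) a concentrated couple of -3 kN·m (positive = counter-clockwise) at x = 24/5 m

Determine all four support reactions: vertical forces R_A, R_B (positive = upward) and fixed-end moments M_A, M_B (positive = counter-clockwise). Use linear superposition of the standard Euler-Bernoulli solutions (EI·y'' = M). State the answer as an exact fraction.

Load 1 — point force P=10 kN at a=36/5 m (b=L-a=24/5):
  R_A = Pb²(3a+b)/L³ = 10·(24/5)²·(3·(36/5)+(24/5))/12³ = 88/25 kN
  M_A = Pab²/L² = 10·(36/5)·(24/5)²/12² = 288/25 kN·m
  R_B = Pa²(a+3b)/L³ = 10·(36/5)²·((36/5)+3·(24/5))/12³ = 162/25 kN
  M_B = -Pa²b/L² = -10·(36/5)²·(24/5)/12² = -432/25 kN·m
Load 2 — applied couple M₀=-3 kN·m at a=24/5 m (b=L-a=36/5):
  R_A = 6M₀ab/L³ = 6·(-3)·(24/5)·(36/5)/12³ = -9/25 kN
  M_A = M₀b(2a-b)/L² = (-3)·(36/5)·(2·(24/5)-(36/5))/12² = -9/25 kN·m
  R_B = -6M₀ab/L³ = -6·(-3)·(24/5)·(36/5)/12³ = 9/25 kN
  M_B = M₀a(2b-a)/L² = (-3)·(24/5)·(2·(36/5)-(24/5))/12² = -24/25 kN·m
Superposition: R_A = 79/25 kN, M_A = 279/25 kN·m, R_B = 171/25 kN, M_B = -456/25 kN·m

R_A = 79/25 kN, M_A = 279/25 kN·m, R_B = 171/25 kN, M_B = -456/25 kN·m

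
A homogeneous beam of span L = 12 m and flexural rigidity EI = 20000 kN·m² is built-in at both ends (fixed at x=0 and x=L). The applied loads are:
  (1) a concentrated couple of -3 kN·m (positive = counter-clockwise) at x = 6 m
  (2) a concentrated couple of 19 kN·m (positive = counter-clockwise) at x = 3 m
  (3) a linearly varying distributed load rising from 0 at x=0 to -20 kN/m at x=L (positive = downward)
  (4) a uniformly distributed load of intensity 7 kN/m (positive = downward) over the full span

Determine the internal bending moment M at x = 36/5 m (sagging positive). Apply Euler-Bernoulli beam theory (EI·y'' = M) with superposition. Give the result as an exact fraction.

Load 1 — applied couple M₀=-3 kN·m at a=6 m (b=L-a=6):
  M_1 = R_Ax - M_A - M₀  [x>a] with R_A=-3/8, M_A=-3/4 = (-3/8)·(36/5) - (-3/4) - (-3) = 21/20 kN·m
Load 2 — applied couple M₀=19 kN·m at a=3 m (b=L-a=9):
  M_2 = R_Ax - M_A - M₀  [x>a] with R_A=57/32, M_A=-57/16 = (57/32)·(36/5) - (-57/16) - 19 = -209/80 kN·m
Load 3 — triangular load w₀=-20 kN/m (0→w₀ over full span):
  M_3 = 3w₀Lx/20 - w₀L²/30 - w₀x³/(6L) = 3·(-20)·12·(36/5)/20 - (-20)·12²/30 - (-20)·(36/5)³/(6·12) = -1488/25 kN·m
Load 4 — uniform load w=7 kN/m over full span:
  M_4 = wLx/2 - wL²/12 - wx²/2 = 7·12·(36/5)/2 - 7·12²/12 - 7·(36/5)²/2 = 924/25 kN·m
Superposition: M = Σ M_i = -9649/400 kN·m ≈ -24.122500 kN·m

M(36/5) = -9649/400 kN·m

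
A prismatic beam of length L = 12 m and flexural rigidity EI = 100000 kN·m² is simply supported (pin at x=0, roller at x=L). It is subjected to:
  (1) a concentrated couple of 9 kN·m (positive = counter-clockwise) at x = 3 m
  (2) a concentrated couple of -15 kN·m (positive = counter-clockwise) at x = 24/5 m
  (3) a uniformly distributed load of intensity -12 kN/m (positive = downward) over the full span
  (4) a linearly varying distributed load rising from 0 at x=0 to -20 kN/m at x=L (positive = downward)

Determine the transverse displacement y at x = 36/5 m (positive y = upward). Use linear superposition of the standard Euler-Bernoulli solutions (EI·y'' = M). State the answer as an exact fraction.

y(36/5) = 17840223/312500000 m

Load 1 — applied couple M₀=9 kN·m at a=3 m (b=L-a=9):
  y_1 = (M₀x³/(6L)-M₀(x-a)²/2+C₁x)/EI  [x>a] with C₁=M₀(3b²-L²)/(6L)=99/8 = (9·(36/5)³/(6·12)-9·((36/5)-3)²/2+(99/8)·(36/5))/100000 = 7047/12500000 m
Load 2 — applied couple M₀=-15 kN·m at a=24/5 m (b=L-a=36/5):
  y_2 = (M₀x³/(6L)-M₀(x-a)²/2+C₁x)/EI  [x>a] with C₁=M₀(3b²-L²)/(6L)=-12/5 = ((-15)·(36/5)³/(6·12)-(-15)·((36/5)-(24/5))²/2+(-12/5)·(36/5))/100000 = -81/156250 m
Load 3 — uniform load w=-12 kN/m over full span:
  y_3 = -wx(L³-2Lx²+x³)/(24EI) = -(-12)·(36/5)·(12³-2·12·(36/5)²+(36/5)³)/(24·100000) = 60264/1953125 m
Load 4 — triangular load w₀=-20 kN/m (0→w₀ over full span):
  y_4 = -w₀x(7L⁴-10L²x²+3x⁴)/(360LEI) = -(-20)·(36/5)·(7·12⁴-10·12²·(36/5)²+3·(36/5)⁴)/(360·12·100000) = 255744/9765625 m
Superposition: y = Σ y_i = 17840223/312500000 m ≈ 0.057089 m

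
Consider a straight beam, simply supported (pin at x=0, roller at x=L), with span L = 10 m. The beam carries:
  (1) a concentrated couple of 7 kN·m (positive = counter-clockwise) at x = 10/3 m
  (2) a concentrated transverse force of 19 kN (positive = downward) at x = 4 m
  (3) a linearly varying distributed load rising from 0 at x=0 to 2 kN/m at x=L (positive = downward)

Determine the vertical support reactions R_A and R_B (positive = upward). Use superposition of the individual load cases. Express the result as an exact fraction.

R_A = 463/30 kN, R_B = 407/30 kN

Load 1 — applied couple M₀=7 kN·m at a=10/3 m (b=L-a=20/3):
  R_A = M₀/L = 7/10 kN
  R_B = -M₀/L = -7/10 kN
Load 2 — point force P=19 kN at a=4 m (b=L-a=6):
  R_A = Pb/L = 19·6/10 = 57/5 kN
  R_B = Pa/L = 19·4/10 = 38/5 kN
Load 3 — triangular load w₀=2 kN/m (0→w₀ over full span):
  R_A = w₀L/6 = 2·10/6 = 10/3 kN
  R_B = w₀L/3 = 2·10/3 = 20/3 kN
Superposition: R_A = 463/30 kN, R_B = 407/30 kN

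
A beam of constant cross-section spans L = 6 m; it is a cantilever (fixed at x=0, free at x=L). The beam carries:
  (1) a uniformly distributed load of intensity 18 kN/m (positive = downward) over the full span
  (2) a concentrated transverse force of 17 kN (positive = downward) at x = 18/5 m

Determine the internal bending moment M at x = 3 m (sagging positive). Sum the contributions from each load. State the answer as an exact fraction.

Load 1 — uniform load w=18 kN/m over full span:
  M_1 = -w(L-x)²/2 = -18·(6-3)²/2 = -81 kN·m
Load 2 — point force P=17 kN at a=18/5 m (b=L-a=12/5):
  M_2 = -P(a-x)  [x≤a] = -17·((18/5)-3) = -51/5 kN·m
Superposition: M = Σ M_i = -456/5 kN·m ≈ -91.200000 kN·m

M(3) = -456/5 kN·m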